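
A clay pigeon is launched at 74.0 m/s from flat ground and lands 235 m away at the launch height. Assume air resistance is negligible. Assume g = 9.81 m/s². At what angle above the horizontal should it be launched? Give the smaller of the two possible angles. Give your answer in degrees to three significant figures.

12.4°

R = v₀² sin 2θ / g gives sin 2θ = gR/v₀² = 9.81·235/74.0² = 0.4210.
2θ = 24.90° or 180° − 24.90° = 155.1°, so θ = 12.45° or 77.55°.
The smaller angle is 12.45°.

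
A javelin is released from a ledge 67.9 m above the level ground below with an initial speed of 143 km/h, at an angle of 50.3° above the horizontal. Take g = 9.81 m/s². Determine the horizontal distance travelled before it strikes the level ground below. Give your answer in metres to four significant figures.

202.2 m

Convert: 143 km/h = 143/3.6 = 39.72 m/s.
Components: vₓ = 39.72 cos 50.3° = 25.37 m/s, v_y0 = 39.72 sin 50.3° = 30.56 m/s.
Vertical motion (up positive, ground at y = 0): 4.905 t² − (30.56) t − 67.9 = 0, so t = (30.56 + √(30.56² + 2·9.81·67.9)) / 9.81 = (30.56 + 47.61) / 9.81 = 7.968 s.
Horizontal distance: R = vₓ t = 25.37 × 7.968 = 202.2 m.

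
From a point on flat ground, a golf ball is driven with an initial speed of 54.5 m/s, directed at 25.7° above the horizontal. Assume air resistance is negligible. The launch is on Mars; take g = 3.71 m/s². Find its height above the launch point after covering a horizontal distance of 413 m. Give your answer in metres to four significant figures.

vₓ = 54.50 cos 25.7° = 49.11 m/s; v_y0 = 54.50 sin 25.7° = 23.63 m/s.
x = vₓ t ⇒ t = 413/49.11 = 8.410 s.
Height: y = v_y0 t − ½ g t² = 23.63 × 8.410 − 1.855 × 8.410² = 198.8 − 131.2 = 67.57 m.

67.57 m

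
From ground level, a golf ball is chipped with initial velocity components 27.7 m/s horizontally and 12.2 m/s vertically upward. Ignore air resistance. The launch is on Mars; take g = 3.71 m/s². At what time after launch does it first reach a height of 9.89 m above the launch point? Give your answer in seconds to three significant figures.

Set y = v_y0 t − ½ g t² = 9.89: 1.855 t² − 12.20 t + 9.89 = 0.
Quadratic formula: t = (12.20 ± √75.456) / 3.71 = (12.20 ± 8.687) / 3.71 → t = 0.9470 s or 5.630 s.
The first (ascending) time is 0.9470 s.

0.947 s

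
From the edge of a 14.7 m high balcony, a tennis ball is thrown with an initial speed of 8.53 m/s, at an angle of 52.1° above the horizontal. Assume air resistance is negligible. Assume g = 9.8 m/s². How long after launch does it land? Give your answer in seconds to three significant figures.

2.55 s

vₓ = 8.530 cos 52.1° = 5.240 m/s; v_y0 = 8.530 sin 52.1° = 6.731 m/s.
With up positive and y = 0 at the ground: y(t) = 14.7 + (6.731) t − 4.900 t². Setting y = 0 and taking the positive root: t = [6.731 + √(6.731² + 2·9.80·14.7)] / 9.80 = (6.731 + 18.26) / 9.80 = 2.550 s.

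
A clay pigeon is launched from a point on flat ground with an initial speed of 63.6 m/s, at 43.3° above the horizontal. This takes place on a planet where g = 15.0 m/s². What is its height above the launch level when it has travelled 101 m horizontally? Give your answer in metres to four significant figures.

vₓ = 63.60 cos 43.3° = 46.29 m/s; v_y0 = 63.60 sin 43.3° = 43.62 m/s.
At x = 101 m, t = x/vₓ = 101/46.29 = 2.182 s.
Height: y = v_y0 t − ½ g t² = 43.62 × 2.182 − 7.500 × 2.182² = 95.18 − 35.71 = 59.47 m.

59.47 m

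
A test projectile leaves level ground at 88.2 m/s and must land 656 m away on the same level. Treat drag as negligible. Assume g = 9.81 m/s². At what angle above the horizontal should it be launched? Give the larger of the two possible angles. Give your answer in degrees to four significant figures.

62.09°

From R = (v₀²/g) sin 2θ: sin 2θ = 9.81 × 656 / 7779.2 = 0.8272.
2θ = 55.82° or 180° − 55.82° = 124.2°, so θ = 27.91° or 62.09°.
The larger angle is 62.09°.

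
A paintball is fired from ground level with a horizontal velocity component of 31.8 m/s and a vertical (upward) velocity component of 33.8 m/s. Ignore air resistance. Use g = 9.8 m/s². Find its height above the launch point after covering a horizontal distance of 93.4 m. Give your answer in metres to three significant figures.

Time to reach x = 93.4 m: t = x/vₓ = 93.4/31.80 = 2.937 s.
Height: y = v_y0 t − ½ g t² = 33.80 × 2.937 − 4.900 × 2.937² = 99.27 − 42.27 = 57.00 m.

57.0 m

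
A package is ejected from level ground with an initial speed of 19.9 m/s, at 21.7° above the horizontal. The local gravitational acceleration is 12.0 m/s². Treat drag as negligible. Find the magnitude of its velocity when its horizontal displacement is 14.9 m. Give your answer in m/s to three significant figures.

18.6 m/s

Horizontal component vₓ = 19.90 cos 21.7° = 18.49 m/s; vertical v_y0 = 19.90 sin 21.7° = 7.358 m/s.
At x = 14.9 m, t = x/vₓ = 14.9/18.49 = 0.8059 s.
Vertical velocity there: v_y = v_y0 − g t = 7.358 − 12.0 × 0.8059 = −2.312 m/s.
Speed: √(vₓ² + v_y²) = √(18.49² + 2.312²) = 18.63 m/s.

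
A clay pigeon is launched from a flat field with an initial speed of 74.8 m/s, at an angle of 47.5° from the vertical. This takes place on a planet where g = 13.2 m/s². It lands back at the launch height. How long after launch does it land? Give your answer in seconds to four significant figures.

Resolve: vₓ = 74.80 sin 47.5° = 55.15 m/s and v_y0 = 74.80 cos 47.5° = 50.53 m/s.
Landing at launch height ⇒ T = 2 v_y0 / g = 2 × 50.53 / 13.2 = 7.657 s.

7.657 s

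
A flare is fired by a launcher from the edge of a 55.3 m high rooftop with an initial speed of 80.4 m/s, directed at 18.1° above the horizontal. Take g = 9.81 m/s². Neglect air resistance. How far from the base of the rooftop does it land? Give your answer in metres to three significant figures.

vₓ = 80.40 cos 18.1° = 76.42 m/s; v_y0 = 80.40 sin 18.1° = 24.98 m/s.
Vertical motion (up positive, ground at y = 0): 4.905 t² − (24.98) t − 55.3 = 0, so t = (24.98 + √(24.98² + 2·9.81·55.3)) / 9.81 = (24.98 + 41.34) / 9.81 = 6.760 s.
Horizontal distance: R = vₓ t = 76.42 × 6.760 = 516.6 m.

517 m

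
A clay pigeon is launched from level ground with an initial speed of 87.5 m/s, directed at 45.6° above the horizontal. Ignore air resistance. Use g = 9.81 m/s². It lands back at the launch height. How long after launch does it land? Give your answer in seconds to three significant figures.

vₓ = 87.50 cos 45.6° = 61.22 m/s; v_y0 = 87.50 sin 45.6° = 62.52 m/s.
It returns to y = 0 when t = 2 v_y0 / g = 2(62.52)/9.81 = 12.75 s.

12.7 s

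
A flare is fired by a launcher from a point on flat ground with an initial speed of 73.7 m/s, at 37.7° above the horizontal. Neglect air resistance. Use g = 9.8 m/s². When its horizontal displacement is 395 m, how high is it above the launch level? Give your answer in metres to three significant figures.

Resolve: vₓ = 73.70 cos 37.7° = 58.31 m/s and v_y0 = 73.70 sin 37.7° = 45.07 m/s.
At x = 395 m, t = x/vₓ = 395/58.31 = 6.774 s.
Height: y = v_y0 t − ½ g t² = 45.07 × 6.774 − 4.900 × 6.774² = 305.3 − 224.8 = 80.46 m.

80.5 m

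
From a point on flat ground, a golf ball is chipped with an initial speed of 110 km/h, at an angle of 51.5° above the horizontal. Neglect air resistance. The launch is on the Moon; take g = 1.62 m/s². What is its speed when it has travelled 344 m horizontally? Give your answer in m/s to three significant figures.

19.8 m/s

Convert: 110 km/h = 110/3.6 = 30.56 m/s.
vₓ = 30.56 cos 51.5° = 19.02 m/s; v_y0 = 30.56 sin 51.5° = 23.91 m/s.
At x = 344 m, t = x/vₓ = 344/19.02 = 18.09 s.
Vertical velocity there: v_y = v_y0 − g t = 23.91 − 1.62 × 18.09 = −5.385 m/s.
Speed: √(vₓ² + v_y²) = √(19.02² + 5.385²) = 19.77 m/s.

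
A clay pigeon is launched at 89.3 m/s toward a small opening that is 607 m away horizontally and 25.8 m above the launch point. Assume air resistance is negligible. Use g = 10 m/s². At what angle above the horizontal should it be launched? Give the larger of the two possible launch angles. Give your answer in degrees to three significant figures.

Trajectory: y = x tanθ − g x² (1 + tan²θ)/(2v₀²). With x = 607, y = 25.8, v₀ = 89.3, g = 10.0:
231.0 tan²θ − 607 tanθ + (256.8) = 0.
tanθ = [607 ± √(607² − 4 × 231.0 × (256.8))] / (2 × 231.0) = (607 ± 362.1) / 462.0, giving tanθ = 0.5300 or 2.098.
θ = 27.92° or 64.51°; the larger is 64.51°.

64.5°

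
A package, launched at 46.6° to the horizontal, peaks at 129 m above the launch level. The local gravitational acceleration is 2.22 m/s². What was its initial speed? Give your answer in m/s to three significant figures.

At the peak v_y = 0, so v_y0 = √(2gH) = √(2 × 2.22 × 129) = 23.93 m/s.
v_y0 = v₀ sin θ ⇒ v₀ = 23.93 / sin 46.6° = 32.94 m/s.

32.9 m/s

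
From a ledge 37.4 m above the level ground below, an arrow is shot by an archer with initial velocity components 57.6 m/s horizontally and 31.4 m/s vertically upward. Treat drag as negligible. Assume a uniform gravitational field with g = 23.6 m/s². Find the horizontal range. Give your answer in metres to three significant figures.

205 m

The projectile lands when y = 37.4 + (31.40) t − ½·23.6·t² = 0. Positive root: t = (31.40 + √(31.40² + 2·23.6·37.4)) / 23.6 = (31.40 + 52.45) / 23.6 = 3.553 s.
Horizontal distance: R = vₓ t = 57.60 × 3.553 = 204.7 m.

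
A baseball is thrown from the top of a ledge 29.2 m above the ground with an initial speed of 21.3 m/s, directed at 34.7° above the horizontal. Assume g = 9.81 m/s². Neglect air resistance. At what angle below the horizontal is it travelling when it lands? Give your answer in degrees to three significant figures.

56.9°

vₓ = 21.30 cos 34.7° = 17.51 m/s; v_y0 = 21.30 sin 34.7° = 12.13 m/s.
Vertical motion (up positive, ground at y = 0): 4.905 t² − (12.13) t − 29.2 = 0, so t = (12.13 + √(12.13² + 2·9.81·29.2)) / 9.81 = (12.13 + 26.83) / 9.81 = 3.971 s.
At impact: v_y = v_y0 − g t = −26.83 m/s; vₓ = 17.51 m/s.
Angle below horizontal: arctan(|v_y|/vₓ) = arctan(26.83/17.51) = 56.87°.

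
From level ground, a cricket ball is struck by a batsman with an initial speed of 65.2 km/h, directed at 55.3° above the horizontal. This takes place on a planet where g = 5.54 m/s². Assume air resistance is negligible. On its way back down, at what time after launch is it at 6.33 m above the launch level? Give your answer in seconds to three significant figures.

4.91 s

Convert: 65.2 km/h = 65.2/3.6 = 18.11 m/s.
Horizontal component vₓ = 18.11 cos 55.3° = 10.31 m/s; vertical v_y0 = 18.11 sin 55.3° = 14.89 m/s.
Height y(t) = 14.89 t − 2.770 t² = 6.33 gives 2.770 t² − 14.89 t + 6.33 = 0.
t = [14.89 ± √(14.89² − 2·5.54·6.33)] / 5.54 = (14.89 ± 12.31) / 5.54, so t = 0.4654 s or t = 4.910 s.
The descending-branch root is 4.910 s.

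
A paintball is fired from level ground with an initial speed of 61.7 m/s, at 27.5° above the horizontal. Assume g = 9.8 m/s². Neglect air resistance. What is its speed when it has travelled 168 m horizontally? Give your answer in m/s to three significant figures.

Resolve: vₓ = 61.70 cos 27.5° = 54.73 m/s and v_y0 = 61.70 sin 27.5° = 28.49 m/s.
At x = 168 m, t = x/vₓ = 168/54.73 = 3.070 s.
Vertical velocity there: v_y = v_y0 − g t = 28.49 − 9.80 × 3.070 = −1.593 m/s.
Speed: √(vₓ² + v_y²) = √(54.73² + 1.593²) = 54.75 m/s.

54.8 m/s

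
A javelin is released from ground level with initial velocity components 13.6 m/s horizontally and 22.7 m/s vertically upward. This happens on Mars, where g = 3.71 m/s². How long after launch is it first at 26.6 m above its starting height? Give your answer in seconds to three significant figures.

1.31 s

Height y(t) = 22.70 t − 1.855 t² = 26.6 gives 1.855 t² − 22.70 t + 26.6 = 0.
Quadratic formula: t = (22.70 ± √317.92) / 3.71 = (22.70 ± 17.83) / 3.71 → t = 1.313 s or 10.92 s.
The first (ascending) time is 1.313 s.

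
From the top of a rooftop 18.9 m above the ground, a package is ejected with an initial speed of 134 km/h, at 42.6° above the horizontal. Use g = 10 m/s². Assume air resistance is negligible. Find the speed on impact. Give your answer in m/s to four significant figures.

Convert: 134 km/h = 134/3.6 = 37.22 m/s.
vₓ = 37.22 cos 42.6° = 27.40 m/s; v_y0 = 37.22 sin 42.6° = 25.19 m/s.
The projectile lands when y = 18.9 + (25.19) t − ½·10.0·t² = 0. Positive root: t = (25.19 + √(25.19² + 2·10.0·18.9)) / 10.0 = (25.19 + 31.82) / 10.0 = 5.702 s.
Vertical velocity at impact: v_y = v_y0 − g t = 25.19 − 10.0 × 5.702 = −31.82 m/s.
Speed: |v| = √(vₓ² + v_y²) = √(27.40² + 31.82²) = 41.99 m/s.

41.99 m/s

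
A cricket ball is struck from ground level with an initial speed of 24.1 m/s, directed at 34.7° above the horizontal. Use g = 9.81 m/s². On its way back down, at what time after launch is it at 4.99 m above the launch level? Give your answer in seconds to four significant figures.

2.367 s

Horizontal component vₓ = 24.10 cos 34.7° = 19.81 m/s; vertical v_y0 = 24.10 sin 34.7° = 13.72 m/s.
Require v_y0 t − ½ g t² = 4.99, i.e. 4.905 t² − 13.72 t + 4.99 = 0.
Quadratic formula: t = (13.72 ± √90.325) / 9.81 = (13.72 ± 9.504) / 9.81 → t = 0.4297 s or 2.367 s.
The descending-branch root is 2.367 s.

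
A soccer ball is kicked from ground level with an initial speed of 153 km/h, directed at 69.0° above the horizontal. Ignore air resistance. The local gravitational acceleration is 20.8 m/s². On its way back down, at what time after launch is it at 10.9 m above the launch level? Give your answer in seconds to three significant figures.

Convert: 153 km/h = 153/3.6 = 42.50 m/s.
vₓ = 42.50 cos 69.0° = 15.23 m/s; v_y0 = 42.50 sin 69.0° = 39.68 m/s.
Height y(t) = 39.68 t − 10.40 t² = 10.9 gives 10.40 t² − 39.68 t + 10.9 = 0.
t = [39.68 ± √(39.68² − 2·20.8·10.9)] / 20.8 = (39.68 ± 33.48) / 20.8, so t = 0.2980 s or t = 3.517 s.
The descending-branch root is 3.517 s.

3.52 s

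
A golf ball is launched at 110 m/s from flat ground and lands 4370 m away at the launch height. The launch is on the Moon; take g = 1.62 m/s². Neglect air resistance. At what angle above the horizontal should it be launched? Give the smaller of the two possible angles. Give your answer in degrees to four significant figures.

R = v₀² sin 2θ / g gives sin 2θ = gR/v₀² = 1.62·4370/110² = 0.5851.
2θ = 35.81° or 180° − 35.81° = 144.2°, so θ = 17.90° or 72.10°.
The smaller angle is 17.90°.

17.90°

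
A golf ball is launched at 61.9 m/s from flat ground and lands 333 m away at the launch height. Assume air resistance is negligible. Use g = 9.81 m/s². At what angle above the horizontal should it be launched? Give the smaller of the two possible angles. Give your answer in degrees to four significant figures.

29.25°

R = v₀² sin 2θ / g gives sin 2θ = gR/v₀² = 9.81·333/61.9² = 0.8526.
2θ = 58.49° or 180° − 58.49° = 121.5°, so θ = 29.25° or 60.75°.
The smaller angle is 29.25°.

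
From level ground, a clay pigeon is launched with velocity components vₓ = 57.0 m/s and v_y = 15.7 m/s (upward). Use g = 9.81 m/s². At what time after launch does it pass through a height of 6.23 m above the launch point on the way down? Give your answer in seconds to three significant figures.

2.74 s

Set y = v_y0 t − ½ g t² = 6.23: 4.905 t² − 15.70 t + 6.23 = 0.
Quadratic formula: t = (15.70 ± √124.26) / 9.81 = (15.70 ± 11.15) / 9.81 → t = 0.4641 s or 2.737 s.
The descending-branch root is 2.737 s.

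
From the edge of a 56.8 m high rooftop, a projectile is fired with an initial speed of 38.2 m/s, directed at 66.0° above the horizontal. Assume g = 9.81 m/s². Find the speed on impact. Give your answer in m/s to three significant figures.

vₓ = 38.20 cos 66.0° = 15.54 m/s; v_y0 = 38.20 sin 66.0° = 34.90 m/s.
The projectile lands when y = 56.8 + (34.90) t − ½·9.81·t² = 0. Positive root: t = (34.90 + √(34.90² + 2·9.81·56.8)) / 9.81 = (34.90 + 48.29) / 9.81 = 8.480 s.
Vertical velocity at impact: v_y = v_y0 − g t = 34.90 − 9.81 × 8.480 = −48.29 m/s.
Speed: |v| = √(vₓ² + v_y²) = √(15.54² + 48.29²) = 50.73 m/s.

50.7 m/s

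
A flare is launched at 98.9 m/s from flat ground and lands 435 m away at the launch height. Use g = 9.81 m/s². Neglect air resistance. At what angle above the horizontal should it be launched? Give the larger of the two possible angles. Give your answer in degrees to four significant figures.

Level-ground range R = v₀² sin(2θ)/g ⇒ sin(2θ) = gR/v₀² = 9.81 × 435 / 98.9² = 0.4363.
2θ = 25.87° or 180° − 25.87° = 154.1°, so θ = 12.93° or 77.07°.
The larger angle is 77.07°.

77.07°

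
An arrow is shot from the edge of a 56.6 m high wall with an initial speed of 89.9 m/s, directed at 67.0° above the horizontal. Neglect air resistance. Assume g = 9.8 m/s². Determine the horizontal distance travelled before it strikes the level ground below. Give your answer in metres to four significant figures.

Resolve: vₓ = 89.90 cos 67.0° = 35.13 m/s and v_y0 = 89.90 sin 67.0° = 82.75 m/s.
Vertical motion (up positive, ground at y = 0): 4.900 t² − (82.75) t − 56.6 = 0, so t = (82.75 + √(82.75² + 2·9.80·56.6)) / 9.80 = (82.75 + 89.20) / 9.80 = 17.55 s.
Horizontal distance: R = vₓ t = 35.13 × 17.55 = 616.4 m.

616.4 m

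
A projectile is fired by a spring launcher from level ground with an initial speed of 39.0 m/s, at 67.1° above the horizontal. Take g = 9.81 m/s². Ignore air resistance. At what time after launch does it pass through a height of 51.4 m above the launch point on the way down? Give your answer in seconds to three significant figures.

5.37 s

Components: vₓ = 39.00 cos 67.1° = 15.18 m/s, v_y0 = 39.00 sin 67.1° = 35.93 m/s.
Require v_y0 t − ½ g t² = 51.4, i.e. 4.905 t² − 35.93 t + 51.4 = 0.
t = [35.93 ± √(35.93² − 2·9.81·51.4)] / 9.81 = (35.93 ± 16.80) / 9.81, so t = 1.950 s or t = 5.375 s.
The descending-branch root is 5.375 s.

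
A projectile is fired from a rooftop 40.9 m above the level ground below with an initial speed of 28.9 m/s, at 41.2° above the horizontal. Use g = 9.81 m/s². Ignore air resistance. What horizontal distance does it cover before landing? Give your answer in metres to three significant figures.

118 m

Horizontal component vₓ = 28.90 cos 41.2° = 21.74 m/s; vertical v_y0 = 28.90 sin 41.2° = 19.04 m/s.
With up positive and y = 0 at the ground: y(t) = 40.9 + (19.04) t − 4.905 t². Setting y = 0 and taking the positive root: t = [19.04 + √(19.04² + 2·9.81·40.9)] / 9.81 = (19.04 + 34.13) / 9.81 = 5.420 s.
Horizontal distance: R = vₓ t = 21.74 × 5.420 = 117.8 m.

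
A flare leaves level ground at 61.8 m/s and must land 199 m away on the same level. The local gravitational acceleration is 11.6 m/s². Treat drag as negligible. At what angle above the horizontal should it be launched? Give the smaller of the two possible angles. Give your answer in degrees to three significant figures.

R = v₀² sin 2θ / g gives sin 2θ = gR/v₀² = 11.6·199/61.8² = 0.6044.
2θ = 37.19° or 180° − 37.19° = 142.8°, so θ = 18.59° or 71.41°.
The smaller angle is 18.59°.

18.6°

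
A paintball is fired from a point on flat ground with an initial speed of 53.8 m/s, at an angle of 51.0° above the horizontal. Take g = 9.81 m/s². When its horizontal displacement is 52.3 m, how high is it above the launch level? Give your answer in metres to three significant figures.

Resolve: vₓ = 53.80 cos 51.0° = 33.86 m/s and v_y0 = 53.80 sin 51.0° = 41.81 m/s.
At x = 52.3 m, t = x/vₓ = 52.3/33.86 = 1.545 s.
Height: y = v_y0 t − ½ g t² = 41.81 × 1.545 − 4.905 × 1.545² = 64.59 − 11.70 = 52.88 m.

52.9 m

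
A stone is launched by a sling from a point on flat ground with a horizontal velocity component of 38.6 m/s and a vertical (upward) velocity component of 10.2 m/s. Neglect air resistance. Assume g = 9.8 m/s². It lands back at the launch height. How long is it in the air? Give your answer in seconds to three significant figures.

2.08 s

Time of flight on level ground: T = 2 v_y0 / g = 2 × 10.20 / 9.80 = 2.082 s.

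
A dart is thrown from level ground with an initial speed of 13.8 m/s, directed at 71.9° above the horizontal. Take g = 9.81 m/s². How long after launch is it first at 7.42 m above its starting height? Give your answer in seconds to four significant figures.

0.8126 s

vₓ = 13.80 cos 71.9° = 4.287 m/s; v_y0 = 13.80 sin 71.9° = 13.12 m/s.
Set y = v_y0 t − ½ g t² = 7.42: 4.905 t² − 13.12 t + 7.42 = 0.
Quadratic formula: t = (13.12 ± √26.478) / 9.81 = (13.12 ± 5.146) / 9.81 → t = 0.8126 s or 1.862 s.
The first (ascending) time is 0.8126 s.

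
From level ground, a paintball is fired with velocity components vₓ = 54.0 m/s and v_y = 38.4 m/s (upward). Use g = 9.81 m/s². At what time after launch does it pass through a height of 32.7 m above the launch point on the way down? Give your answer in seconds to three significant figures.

6.86 s

Set y = v_y0 t − ½ g t² = 32.7: 4.905 t² − 38.40 t + 32.7 = 0.
Quadratic formula: t = (38.40 ± √832.99) / 9.81 = (38.40 ± 28.86) / 9.81 → t = 0.9723 s or 6.856 s.
The descending-branch root is 6.856 s.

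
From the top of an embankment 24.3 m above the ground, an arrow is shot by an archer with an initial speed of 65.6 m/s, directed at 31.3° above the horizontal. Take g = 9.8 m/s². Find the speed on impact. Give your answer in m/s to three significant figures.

69.1 m/s

Components: vₓ = 65.60 cos 31.3° = 56.05 m/s, v_y0 = 65.60 sin 31.3° = 34.08 m/s.
The projectile lands when y = 24.3 + (34.08) t − ½·9.80·t² = 0. Positive root: t = (34.08 + √(34.08² + 2·9.80·24.3)) / 9.80 = (34.08 + 40.47) / 9.80 = 7.607 s.
Vertical velocity at impact: v_y = v_y0 − g t = 34.08 − 9.80 × 7.607 = −40.47 m/s.
Speed: |v| = √(vₓ² + v_y²) = √(56.05² + 40.47²) = 69.13 m/s.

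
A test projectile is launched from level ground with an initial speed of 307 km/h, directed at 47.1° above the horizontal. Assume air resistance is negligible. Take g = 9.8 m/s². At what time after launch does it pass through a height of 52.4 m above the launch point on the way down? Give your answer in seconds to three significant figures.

Convert: 307 km/h = 307/3.6 = 85.28 m/s.
vₓ = 85.28 cos 47.1° = 58.05 m/s; v_y0 = 85.28 sin 47.1° = 62.47 m/s.
Set y = v_y0 t − ½ g t² = 52.4: 4.900 t² − 62.47 t + 52.4 = 0.
t = [62.47 ± √(62.47² − 2·9.80·52.4)] / 9.80 = (62.47 ± 53.62) / 9.80, so t = 0.9027 s or t = 11.85 s.
The descending-branch root is 11.85 s.

11.8 s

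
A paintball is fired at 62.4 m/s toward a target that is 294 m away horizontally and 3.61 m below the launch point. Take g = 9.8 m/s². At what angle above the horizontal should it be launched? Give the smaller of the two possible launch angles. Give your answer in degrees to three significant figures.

23.0°

Trajectory: y = x tanθ − g x² (1 + tan²θ)/(2v₀²). With x = 294, y = −3.61, v₀ = 62.4, g = 9.80:
108.8 tan²θ − 294 tanθ + (105.2) = 0.
tanθ = [294 ± √(294² − 4 × 108.8 × (105.2))] / (2 × 108.8) = (294 ± 201.7) / 217.5, giving tanθ = 0.4243 or 2.279.
θ = 22.99° or 66.30°; the smaller is 22.99°.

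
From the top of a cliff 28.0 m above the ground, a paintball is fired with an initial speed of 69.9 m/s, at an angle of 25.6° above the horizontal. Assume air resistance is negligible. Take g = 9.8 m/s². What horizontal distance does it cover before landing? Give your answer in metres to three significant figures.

Resolve: vₓ = 69.90 cos 25.6° = 63.04 m/s and v_y0 = 69.90 sin 25.6° = 30.20 m/s.
The projectile lands when y = 28.0 + (30.20) t − ½·9.80·t² = 0. Positive root: t = (30.20 + √(30.20² + 2·9.80·28.0)) / 9.80 = (30.20 + 38.22) / 9.80 = 6.982 s.
Horizontal distance: R = vₓ t = 63.04 × 6.982 = 440.1 m.

440 m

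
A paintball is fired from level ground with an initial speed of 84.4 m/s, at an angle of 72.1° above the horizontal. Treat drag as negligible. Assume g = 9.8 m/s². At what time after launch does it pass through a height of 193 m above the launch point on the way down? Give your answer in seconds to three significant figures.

13.5 s

Resolve: vₓ = 84.40 cos 72.1° = 25.94 m/s and v_y0 = 84.40 sin 72.1° = 80.31 m/s.
Require v_y0 t − ½ g t² = 193, i.e. 4.900 t² − 80.31 t + 193 = 0.
Quadratic formula: t = (80.31 ± √2667.6) / 9.80 = (80.31 ± 51.65) / 9.80 → t = 2.925 s or 13.47 s.
The descending-branch root is 13.47 s.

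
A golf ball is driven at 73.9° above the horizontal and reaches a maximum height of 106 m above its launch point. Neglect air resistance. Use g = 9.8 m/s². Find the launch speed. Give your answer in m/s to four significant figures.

47.44 m/s

At the peak v_y = 0, so v_y0 = √(2gH) = √(2 × 9.80 × 106) = 45.58 m/s.
v_y0 = v₀ sin θ ⇒ v₀ = 45.58 / sin 73.9° = 47.44 m/s.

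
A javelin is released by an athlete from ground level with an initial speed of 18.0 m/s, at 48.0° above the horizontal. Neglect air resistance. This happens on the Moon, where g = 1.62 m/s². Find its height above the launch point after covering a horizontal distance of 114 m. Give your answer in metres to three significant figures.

Components: vₓ = 18.00 cos 48.0° = 12.04 m/s, v_y0 = 18.00 sin 48.0° = 13.38 m/s.
Time to reach x = 114 m: t = x/vₓ = 114/12.04 = 9.465 s.
Height: y = v_y0 t − ½ g t² = 13.38 × 9.465 − 0.8100 × 9.465² = 126.6 − 72.57 = 54.04 m.

54.0 m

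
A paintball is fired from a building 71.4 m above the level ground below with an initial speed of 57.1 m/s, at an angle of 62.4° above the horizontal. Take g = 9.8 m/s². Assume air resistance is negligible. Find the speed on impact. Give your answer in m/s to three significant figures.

vₓ = 57.10 cos 62.4° = 26.45 m/s; v_y0 = 57.10 sin 62.4° = 50.60 m/s.
Vertical motion (up positive, ground at y = 0): 4.900 t² − (50.60) t − 71.4 = 0, so t = (50.60 + √(50.60² + 2·9.80·71.4)) / 9.80 = (50.60 + 62.93) / 9.80 = 11.58 s.
Vertical velocity at impact: v_y = v_y0 − g t = 50.60 − 9.80 × 11.58 = −62.93 m/s.
Speed: |v| = √(vₓ² + v_y²) = √(26.45² + 62.93²) = 68.26 m/s.

68.3 m/s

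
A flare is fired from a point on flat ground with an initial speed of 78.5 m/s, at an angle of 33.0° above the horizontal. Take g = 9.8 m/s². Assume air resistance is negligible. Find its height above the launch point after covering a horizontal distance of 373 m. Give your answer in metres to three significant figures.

84.9 m

vₓ = 78.50 cos 33.0° = 65.84 m/s; v_y0 = 78.50 sin 33.0° = 42.75 m/s.
At x = 373 m, t = x/vₓ = 373/65.84 = 5.666 s.
Height: y = v_y0 t − ½ g t² = 42.75 × 5.666 − 4.900 × 5.666² = 242.2 − 157.3 = 84.94 m.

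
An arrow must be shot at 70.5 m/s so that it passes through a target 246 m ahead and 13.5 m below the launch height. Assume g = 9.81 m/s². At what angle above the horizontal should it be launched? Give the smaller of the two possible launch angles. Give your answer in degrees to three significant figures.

11.2°

Trajectory: y = x tanθ − g x² (1 + tan²θ)/(2v₀²). With x = 246, y = −13.5, v₀ = 70.5, g = 9.81:
59.72 tan²θ − 246 tanθ + (46.22) = 0.
tanθ = [246 ± √(246² − 4 × 59.72 × (46.22))] / (2 × 59.72) = (246 ± 222.4) / 119.4, giving tanθ = 0.1973 or 3.922.
θ = 11.16° or 75.70°; the smaller is 11.16°.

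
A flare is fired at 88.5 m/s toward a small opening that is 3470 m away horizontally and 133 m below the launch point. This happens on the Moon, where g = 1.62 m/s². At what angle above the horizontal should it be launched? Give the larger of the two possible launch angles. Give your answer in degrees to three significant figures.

Trajectory: y = x tanθ − g x² (1 + tan²θ)/(2v₀²). With x = 3470, y = −133, v₀ = 88.5, g = 1.62:
1245 tan²θ − 3470 tanθ + (1112) = 0.
tanθ = [3470 ± √(3470² − 4 × 1245 × (1112))] / (2 × 1245) = (3470 ± 2550) / 2491, giving tanθ = 0.3695 or 2.417.
θ = 20.28° or 67.52°; the larger is 67.52°.

67.5°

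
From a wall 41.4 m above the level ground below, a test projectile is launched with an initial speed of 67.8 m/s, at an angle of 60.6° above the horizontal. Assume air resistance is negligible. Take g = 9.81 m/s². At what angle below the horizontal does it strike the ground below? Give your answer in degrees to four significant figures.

63.09°

Horizontal component vₓ = 67.80 cos 60.6° = 33.28 m/s; vertical v_y0 = 67.80 sin 60.6° = 59.07 m/s.
The projectile lands when y = 41.4 + (59.07) t − ½·9.81·t² = 0. Positive root: t = (59.07 + √(59.07² + 2·9.81·41.4)) / 9.81 = (59.07 + 65.58) / 9.81 = 12.71 s.
At impact: v_y = v_y0 − g t = −65.58 m/s; vₓ = 33.28 m/s.
Angle below horizontal: arctan(|v_y|/vₓ) = arctan(65.58/33.28) = 63.09°.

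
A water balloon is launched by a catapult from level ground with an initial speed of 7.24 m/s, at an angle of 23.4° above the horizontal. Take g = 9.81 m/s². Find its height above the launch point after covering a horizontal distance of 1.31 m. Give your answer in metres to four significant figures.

vₓ = 7.240 cos 23.4° = 6.645 m/s; v_y0 = 7.240 sin 23.4° = 2.875 m/s.
At x = 1.31 m, t = x/vₓ = 1.31/6.645 = 0.1972 s.
Height: y = v_y0 t − ½ g t² = 2.875 × 0.1972 − 4.905 × 0.1972² = 0.5669 − 0.1907 = 0.3762 m.

0.3762 m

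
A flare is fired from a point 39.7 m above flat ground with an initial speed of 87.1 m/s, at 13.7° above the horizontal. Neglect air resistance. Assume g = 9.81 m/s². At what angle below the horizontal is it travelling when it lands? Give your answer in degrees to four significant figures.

Components: vₓ = 87.10 cos 13.7° = 84.62 m/s, v_y0 = 87.10 sin 13.7° = 20.63 m/s.
The projectile lands when y = 39.7 + (20.63) t − ½·9.81·t² = 0. Positive root: t = (20.63 + √(20.63² + 2·9.81·39.7)) / 9.81 = (20.63 + 34.71) / 9.81 = 5.641 s.
At impact: v_y = v_y0 − g t = −34.71 m/s; vₓ = 84.62 m/s.
Angle below horizontal: arctan(|v_y|/vₓ) = arctan(34.71/84.62) = 22.30°.

22.30°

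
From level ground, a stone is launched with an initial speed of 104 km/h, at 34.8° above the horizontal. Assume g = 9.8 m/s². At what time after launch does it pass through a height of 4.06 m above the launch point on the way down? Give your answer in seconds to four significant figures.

Convert: 104 km/h = 104/3.6 = 28.89 m/s.
Horizontal component vₓ = 28.89 cos 34.8° = 23.72 m/s; vertical v_y0 = 28.89 sin 34.8° = 16.49 m/s.
Set y = v_y0 t − ½ g t² = 4.06: 4.900 t² − 16.49 t + 4.06 = 0.
Quadratic formula: t = (16.49 ± √192.25) / 9.80 = (16.49 ± 13.87) / 9.80 → t = 0.2675 s or 3.097 s.
The descending-branch root is 3.097 s.

3.097 s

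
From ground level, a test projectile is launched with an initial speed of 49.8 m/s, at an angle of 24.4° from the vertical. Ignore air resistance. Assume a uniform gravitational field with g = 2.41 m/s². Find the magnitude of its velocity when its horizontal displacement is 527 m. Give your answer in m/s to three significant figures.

Components: vₓ = 49.80 sin 24.4° = 20.57 m/s, v_y0 = 49.80 cos 24.4° = 45.35 m/s.
Time to reach x = 527 m: t = x/vₓ = 527/20.57 = 25.62 s.
Vertical velocity there: v_y = v_y0 − g t = 45.35 − 2.41 × 25.62 = −16.38 m/s.
Speed: √(vₓ² + v_y²) = √(20.57² + 16.38²) = 26.30 m/s.

26.3 m/s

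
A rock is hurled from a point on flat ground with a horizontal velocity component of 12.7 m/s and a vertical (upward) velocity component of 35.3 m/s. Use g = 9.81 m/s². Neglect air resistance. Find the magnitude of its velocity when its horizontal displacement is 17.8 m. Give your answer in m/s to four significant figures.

25.01 m/s

At x = 17.8 m, t = x/vₓ = 17.8/12.70 = 1.402 s.
Vertical velocity there: v_y = v_y0 − g t = 35.30 − 9.81 × 1.402 = 21.55 m/s.
Speed: √(vₓ² + v_y²) = √(12.70² + 21.55²) = 25.01 m/s.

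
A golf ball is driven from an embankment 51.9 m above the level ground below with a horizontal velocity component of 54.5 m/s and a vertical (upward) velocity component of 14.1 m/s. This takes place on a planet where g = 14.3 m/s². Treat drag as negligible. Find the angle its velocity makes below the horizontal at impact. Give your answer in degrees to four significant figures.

36.97°

With up positive and y = 0 at the ground: y(t) = 51.9 + (14.10) t − 7.150 t². Setting y = 0 and taking the positive root: t = [14.10 + √(14.10² + 2·14.3·51.9)] / 14.3 = (14.10 + 41.03) / 14.3 = 3.855 s.
At impact: v_y = v_y0 − g t = −41.03 m/s; vₓ = 54.50 m/s.
Angle below horizontal: arctan(|v_y|/vₓ) = arctan(41.03/54.50) = 36.97°.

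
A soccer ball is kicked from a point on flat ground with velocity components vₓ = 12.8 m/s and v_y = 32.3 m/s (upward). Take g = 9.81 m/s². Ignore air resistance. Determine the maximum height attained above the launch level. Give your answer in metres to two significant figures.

53 m

Peak height H = v_y0² / (2g) = 1043.3 / 19.62 = 53.17 m.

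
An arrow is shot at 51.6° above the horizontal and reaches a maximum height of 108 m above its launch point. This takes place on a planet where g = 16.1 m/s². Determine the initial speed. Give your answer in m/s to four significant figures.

75.25 m/s

At the peak v_y = 0, so v_y0 = √(2gH) = √(2 × 16.1 × 108) = 58.97 m/s.
v_y0 = v₀ sin θ ⇒ v₀ = 58.97 / sin 51.6° = 75.25 m/s.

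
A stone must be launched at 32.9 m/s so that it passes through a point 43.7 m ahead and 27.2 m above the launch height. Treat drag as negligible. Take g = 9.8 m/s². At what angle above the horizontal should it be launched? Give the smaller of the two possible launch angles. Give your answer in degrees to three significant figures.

Trajectory: y = x tanθ − g x² (1 + tan²θ)/(2v₀²). With x = 43.7, y = 27.2, v₀ = 32.9, g = 9.80:
8.645 tan²θ − 43.7 tanθ + (35.85) = 0.
tanθ = [43.7 ± √(43.7² − 4 × 8.645 × (35.85))] / (2 × 8.645) = (43.7 ± 25.89) / 17.29, giving tanθ = 1.030 or 4.025.
θ = 45.85° or 76.05°; the smaller is 45.85°.

45.9°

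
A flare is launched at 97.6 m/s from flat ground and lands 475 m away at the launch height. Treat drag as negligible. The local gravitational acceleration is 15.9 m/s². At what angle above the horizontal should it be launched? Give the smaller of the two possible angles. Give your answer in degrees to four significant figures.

26.23°

Level-ground range R = v₀² sin(2θ)/g ⇒ sin(2θ) = gR/v₀² = 15.9 × 475 / 97.6² = 0.7929.
2θ = 52.45° or 180° − 52.45° = 127.5°, so θ = 26.23° or 63.77°.
The smaller angle is 26.23°.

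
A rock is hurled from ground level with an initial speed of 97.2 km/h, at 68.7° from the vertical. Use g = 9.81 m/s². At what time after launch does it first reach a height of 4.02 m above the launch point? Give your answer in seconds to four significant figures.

0.5755 s

Convert: 97.2 km/h = 97.2/3.6 = 27.00 m/s.
Components: vₓ = 27.00 sin 68.7° = 25.16 m/s, v_y0 = 27.00 cos 68.7° = 9.808 m/s.
Require v_y0 t − ½ g t² = 4.02, i.e. 4.905 t² − 9.808 t + 4.02 = 0.
t = [9.808 ± √(9.808² − 2·9.81·4.02)] / 9.81 = (9.808 ± 4.162) / 9.81, so t = 0.5755 s or t = 1.424 s.
The first (ascending) time is 0.5755 s.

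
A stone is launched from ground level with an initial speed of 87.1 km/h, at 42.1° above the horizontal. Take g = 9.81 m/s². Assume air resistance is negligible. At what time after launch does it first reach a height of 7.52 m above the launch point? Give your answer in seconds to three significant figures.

0.558 s

Convert: 87.1 km/h = 87.1/3.6 = 24.19 m/s.
Components: vₓ = 24.19 cos 42.1° = 17.95 m/s, v_y0 = 24.19 sin 42.1° = 16.22 m/s.
Require v_y0 t − ½ g t² = 7.52, i.e. 4.905 t² − 16.22 t + 7.52 = 0.
Quadratic formula: t = (16.22 ± √115.57) / 9.81 = (16.22 ± 10.75) / 9.81 → t = 0.5576 s or 2.749 s.
The first (ascending) time is 0.5576 s.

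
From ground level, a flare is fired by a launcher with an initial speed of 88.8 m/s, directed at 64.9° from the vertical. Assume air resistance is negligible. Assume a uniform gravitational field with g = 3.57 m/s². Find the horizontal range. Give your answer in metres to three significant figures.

1700 m

Components: vₓ = 88.80 sin 64.9° = 80.41 m/s, v_y0 = 88.80 cos 64.9° = 37.67 m/s.
Time aloft: T = 2 v_y0 / g = 2 × 37.67 / 3.57 = 21.10 s.
Range: R = vₓ T = 80.41 × 21.10 = 1697 m.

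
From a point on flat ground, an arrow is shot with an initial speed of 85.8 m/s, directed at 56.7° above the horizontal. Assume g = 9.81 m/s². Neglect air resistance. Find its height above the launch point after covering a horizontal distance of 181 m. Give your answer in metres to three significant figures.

203 m

Resolve: vₓ = 85.80 cos 56.7° = 47.11 m/s and v_y0 = 85.80 sin 56.7° = 71.71 m/s.
Time to reach x = 181 m: t = x/vₓ = 181/47.11 = 3.842 s.
Height: y = v_y0 t − ½ g t² = 71.71 × 3.842 − 4.905 × 3.842² = 275.5 − 72.42 = 203.1 m.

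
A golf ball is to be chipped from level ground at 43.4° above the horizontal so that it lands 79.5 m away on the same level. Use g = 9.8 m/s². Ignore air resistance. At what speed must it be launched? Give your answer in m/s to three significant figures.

Level-ground range: R = v₀² sin(2θ)/g, so v₀ = √(gR / sin 2θ).
v₀ = √(9.80 × 79.5 / sin 86.80°) = √(779.1 / 0.9984) = √780.32 = 27.93 m/s.

27.9 m/s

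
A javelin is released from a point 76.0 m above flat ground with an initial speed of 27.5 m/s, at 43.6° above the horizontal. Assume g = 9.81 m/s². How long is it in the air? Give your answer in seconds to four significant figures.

Resolve: vₓ = 27.50 cos 43.6° = 19.91 m/s and v_y0 = 27.50 sin 43.6° = 18.96 m/s.
The projectile lands when y = 76.0 + (18.96) t − ½·9.81·t² = 0. Positive root: t = (18.96 + √(18.96² + 2·9.81·76.0)) / 9.81 = (18.96 + 43.02) / 9.81 = 6.319 s.

6.319 s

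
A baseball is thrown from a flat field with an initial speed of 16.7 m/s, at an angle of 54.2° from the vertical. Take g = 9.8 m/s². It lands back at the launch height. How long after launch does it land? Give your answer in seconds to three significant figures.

1.99 s

vₓ = 16.70 sin 54.2° = 13.54 m/s; v_y0 = 16.70 cos 54.2° = 9.769 m/s.
It returns to y = 0 when t = 2 v_y0 / g = 2(9.769)/9.80 = 1.994 s.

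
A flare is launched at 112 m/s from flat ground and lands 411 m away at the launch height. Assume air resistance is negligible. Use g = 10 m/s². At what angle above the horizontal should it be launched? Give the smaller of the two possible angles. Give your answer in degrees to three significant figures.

9.56°

From R = (v₀²/g) sin 2θ: sin 2θ = 10.0 × 411 / 12544 = 0.3276.
2θ = 19.13° or 180° − 19.13° = 160.9°, so θ = 9.563° or 80.44°.
The smaller angle is 9.563°.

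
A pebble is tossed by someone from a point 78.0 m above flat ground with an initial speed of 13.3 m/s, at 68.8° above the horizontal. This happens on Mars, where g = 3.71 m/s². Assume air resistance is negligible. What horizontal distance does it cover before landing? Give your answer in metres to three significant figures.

51.2 m

Resolve: vₓ = 13.30 cos 68.8° = 4.810 m/s and v_y0 = 13.30 sin 68.8° = 12.40 m/s.
The projectile lands when y = 78.0 + (12.40) t − ½·3.71·t² = 0. Positive root: t = (12.40 + √(12.40² + 2·3.71·78.0)) / 3.71 = (12.40 + 27.07) / 3.71 = 10.64 s.
Horizontal distance: R = vₓ t = 4.810 × 10.64 = 51.16 m.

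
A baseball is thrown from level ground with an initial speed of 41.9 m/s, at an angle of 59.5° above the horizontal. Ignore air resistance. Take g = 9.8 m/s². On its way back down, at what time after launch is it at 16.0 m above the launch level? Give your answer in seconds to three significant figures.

6.89 s

Components: vₓ = 41.90 cos 59.5° = 21.27 m/s, v_y0 = 41.90 sin 59.5° = 36.10 m/s.
Set y = v_y0 t − ½ g t² = 16.0: 4.900 t² − 36.10 t + 16.0 = 0.
t = [36.10 ± √(36.10² − 2·9.80·16.0)] / 9.80 = (36.10 ± 31.46) / 9.80, so t = 0.4736 s or t = 6.894 s.
The descending-branch root is 6.894 s.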